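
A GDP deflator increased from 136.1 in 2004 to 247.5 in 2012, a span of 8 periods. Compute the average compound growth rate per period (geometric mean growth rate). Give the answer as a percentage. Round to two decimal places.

Growth factor = (247.5/136.1)^(1/8) = (1.818516)^(1/8) = 1.077617
Growth rate = 1.077617 − 1 = 0.077617 = 7.7617%

7.76%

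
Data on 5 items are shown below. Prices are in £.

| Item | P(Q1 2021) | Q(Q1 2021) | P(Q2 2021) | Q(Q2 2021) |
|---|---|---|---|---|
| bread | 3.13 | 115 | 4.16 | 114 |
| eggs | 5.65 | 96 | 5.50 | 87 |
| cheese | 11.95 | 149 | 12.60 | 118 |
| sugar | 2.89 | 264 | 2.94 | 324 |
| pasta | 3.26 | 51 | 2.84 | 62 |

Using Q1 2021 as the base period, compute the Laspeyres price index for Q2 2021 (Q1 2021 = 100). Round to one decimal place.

Laspeyres price index uses base-period quantities as weights.
ΣP(Q2 2021)·Q(Q1 2021) = 4.16×115 + 5.50×96 + 12.60×149 + 2.94×264 + 2.84×51 = 478.4 + 528 + 1877.4 + 776.16 + 144.84 = 3804.8
ΣP(Q1 2021)·Q(Q1 2021) = 3.13×115 + 5.65×96 + 11.95×149 + 2.89×264 + 3.26×51 = 359.95 + 542.4 + 1780.55 + 762.96 + 166.26 = 3612.12
Index = 3804.8 / 3612.12 × 100 = 105.3343

105.3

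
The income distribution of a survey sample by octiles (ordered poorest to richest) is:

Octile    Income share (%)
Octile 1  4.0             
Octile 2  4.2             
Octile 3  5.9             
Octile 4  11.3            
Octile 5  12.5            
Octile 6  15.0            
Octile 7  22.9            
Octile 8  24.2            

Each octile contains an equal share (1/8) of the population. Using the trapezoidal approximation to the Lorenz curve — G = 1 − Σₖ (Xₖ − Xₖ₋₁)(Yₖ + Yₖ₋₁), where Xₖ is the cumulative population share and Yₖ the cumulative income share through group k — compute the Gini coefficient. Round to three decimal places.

Cumulative income shares Yₖ: 0.0400, 0.0820, 0.1410, 0.2540, 0.3790, 0.5290, 0.7580, 1.0000
Σ (Xₖ−Xₖ₋₁)(Yₖ+Yₖ₋₁) = (1/8)(0.0400+0.0000) + (1/8)(0.0820+0.0400) + (1/8)(0.1410+0.0820) + (1/8)(0.2540+0.1410) + (1/8)(0.3790+0.2540) + (1/8)(0.5290+0.3790) + (1/8)(0.7580+0.5290) + (1/8)(1.0000+0.7580)
  = 0.0050 + 0.0152 + 0.0279 + 0.0494 + 0.0791 + 0.1135 + 0.1609 + 0.2198 = 0.6707
G = 1 − 0.6707 = 0.3293

0.329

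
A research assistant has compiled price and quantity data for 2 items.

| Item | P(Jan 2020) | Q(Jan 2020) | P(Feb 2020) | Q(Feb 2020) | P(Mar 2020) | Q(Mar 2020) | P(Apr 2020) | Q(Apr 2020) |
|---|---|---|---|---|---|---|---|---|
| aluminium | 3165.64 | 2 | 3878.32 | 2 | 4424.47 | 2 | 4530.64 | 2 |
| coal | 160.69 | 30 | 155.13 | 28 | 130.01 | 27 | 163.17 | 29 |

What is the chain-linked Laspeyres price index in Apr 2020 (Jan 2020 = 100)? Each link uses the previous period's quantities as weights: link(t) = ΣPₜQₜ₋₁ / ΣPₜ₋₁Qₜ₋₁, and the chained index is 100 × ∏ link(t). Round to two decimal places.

Link Jan 2020→Feb 2020:
ΣP(Feb 2020)Q(Jan 2020) = 3878.32×2 + 155.13×30 = 7756.64 + 4653.9 = 12410.54
ΣP(Jan 2020)Q(Jan 2020) = 3165.64×2 + 160.69×30 = 6331.28 + 4820.7 = 11151.98
link = 12410.54/11151.98 = 1.112855
Link Feb 2020→Mar 2020:
ΣP(Mar 2020)Q(Feb 2020) = 4424.47×2 + 130.01×28 = 8848.94 + 3640.28 = 12489.22
ΣP(Feb 2020)Q(Feb 2020) = 3878.32×2 + 155.13×28 = 7756.64 + 4343.64 = 12100.28
link = 12489.22/12100.28 = 1.032143
Link Mar 2020→Apr 2020:
ΣP(Apr 2020)Q(Mar 2020) = 4530.64×2 + 163.17×27 = 9061.28 + 4405.59 = 13466.87
ΣP(Mar 2020)Q(Mar 2020) = 4424.47×2 + 130.01×27 = 8848.94 + 3510.27 = 12359.21
link = 13466.87/12359.21 = 1.089622
Chained index = 100 × 1.112855 × 1.032143 × 1.089622 = 125.1568

125.16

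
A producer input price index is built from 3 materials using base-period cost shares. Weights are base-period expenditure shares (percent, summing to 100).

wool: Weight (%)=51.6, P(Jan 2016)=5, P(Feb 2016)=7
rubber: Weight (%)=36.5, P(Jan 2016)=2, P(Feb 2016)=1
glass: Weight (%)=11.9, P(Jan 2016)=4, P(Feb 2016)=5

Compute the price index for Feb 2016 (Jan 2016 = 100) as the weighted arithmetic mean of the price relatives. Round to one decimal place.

wool: 51.6 × (7/5) = 51.6 × 1.400000 = 72.2400
rubber: 36.5 × (1/2) = 36.5 × 0.500000 = 18.2500
glass: 11.9 × (5/4) = 11.9 × 1.250000 = 14.8750
Index = Σ wᵢ·(p₁ᵢ/p₀ᵢ) = 72.2400 + 18.2500 + 14.8750 = 105.3650

105.4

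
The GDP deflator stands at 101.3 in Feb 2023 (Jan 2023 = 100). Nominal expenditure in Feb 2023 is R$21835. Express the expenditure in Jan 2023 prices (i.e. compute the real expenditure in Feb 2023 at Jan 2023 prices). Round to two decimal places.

21554.79

Real = Nominal ÷ (Index/100) = 21835 ÷ (101.3/100)
     = 21835 ÷ 1.013 = 21554.7878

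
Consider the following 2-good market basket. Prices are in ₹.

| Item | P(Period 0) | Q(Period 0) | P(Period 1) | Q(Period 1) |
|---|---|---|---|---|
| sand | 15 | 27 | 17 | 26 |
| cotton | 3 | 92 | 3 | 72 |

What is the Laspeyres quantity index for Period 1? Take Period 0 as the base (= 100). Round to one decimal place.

89.0

Laspeyres quantity index uses base-period prices as weights.
ΣP(Period 0)·Q(Period 1) = 15×26 + 3×72 = 390 + 216 = 606
ΣP(Period 0)·Q(Period 0) = 15×27 + 3×92 = 405 + 276 = 681
Index = 606 / 681 × 100 = 88.9868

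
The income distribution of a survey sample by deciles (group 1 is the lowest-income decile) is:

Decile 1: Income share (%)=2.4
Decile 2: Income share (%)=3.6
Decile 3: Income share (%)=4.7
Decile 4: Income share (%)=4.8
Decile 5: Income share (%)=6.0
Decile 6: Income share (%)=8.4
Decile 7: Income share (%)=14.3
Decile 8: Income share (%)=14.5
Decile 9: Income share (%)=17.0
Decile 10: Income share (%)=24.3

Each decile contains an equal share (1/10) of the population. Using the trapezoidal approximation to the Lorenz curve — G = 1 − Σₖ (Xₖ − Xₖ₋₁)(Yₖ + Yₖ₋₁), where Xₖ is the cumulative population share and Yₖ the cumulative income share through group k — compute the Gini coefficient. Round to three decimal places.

0.371

Cumulative income shares Yₖ: 0.0240, 0.0600, 0.1070, 0.1550, 0.2150, 0.2990, 0.4420, 0.5870, 0.7570, 1.0000
Σ (Xₖ−Xₖ₋₁)(Yₖ+Yₖ₋₁) = (1/10)(0.0240+0.0000) + (1/10)(0.0600+0.0240) + (1/10)(0.1070+0.0600) + (1/10)(0.1550+0.1070) + (1/10)(0.2150+0.1550) + (1/10)(0.2990+0.2150) + (1/10)(0.4420+0.2990) + (1/10)(0.5870+0.4420) + (1/10)(0.7570+0.5870) + (1/10)(1.0000+0.7570)
  = 0.0024 + 0.0084 + 0.0167 + 0.0262 + 0.0370 + 0.0514 + 0.0741 + 0.1029 + 0.1344 + 0.1757 = 0.6292
G = 1 − 0.6292 = 0.3708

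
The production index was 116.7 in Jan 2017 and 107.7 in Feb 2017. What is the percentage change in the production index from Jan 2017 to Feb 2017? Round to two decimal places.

-7.71%

Change = (107.7 − 116.7) / 116.7 × 100
       = -9.0 / 116.7 × 100 = -7.7121%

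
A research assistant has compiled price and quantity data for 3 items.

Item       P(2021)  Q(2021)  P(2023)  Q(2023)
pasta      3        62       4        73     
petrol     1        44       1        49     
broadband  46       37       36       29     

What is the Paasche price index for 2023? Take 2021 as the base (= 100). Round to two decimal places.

86.45

Paasche price index uses current-period quantities as weights.
ΣP(2023)·Q(2023) = 4×73 + 1×49 + 36×29 = 292 + 49 + 1044 = 1385
ΣP(2021)·Q(2023) = 3×73 + 1×49 + 46×29 = 219 + 49 + 1334 = 1602
Index = 1385 / 1602 × 100 = 86.4544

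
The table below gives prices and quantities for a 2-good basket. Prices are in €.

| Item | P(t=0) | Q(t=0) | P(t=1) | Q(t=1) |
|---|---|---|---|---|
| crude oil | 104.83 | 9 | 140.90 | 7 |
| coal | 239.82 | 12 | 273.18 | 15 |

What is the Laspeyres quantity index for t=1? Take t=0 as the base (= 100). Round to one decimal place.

Laspeyres quantity index uses base-period prices as weights.
ΣP(t=0)·Q(t=1) = 104.83×7 + 239.82×15 = 733.81 + 3597.3 = 4331.11
ΣP(t=0)·Q(t=0) = 104.83×9 + 239.82×12 = 943.47 + 2877.84 = 3821.31
Index = 4331.11 / 3821.31 × 100 = 113.3410

113.3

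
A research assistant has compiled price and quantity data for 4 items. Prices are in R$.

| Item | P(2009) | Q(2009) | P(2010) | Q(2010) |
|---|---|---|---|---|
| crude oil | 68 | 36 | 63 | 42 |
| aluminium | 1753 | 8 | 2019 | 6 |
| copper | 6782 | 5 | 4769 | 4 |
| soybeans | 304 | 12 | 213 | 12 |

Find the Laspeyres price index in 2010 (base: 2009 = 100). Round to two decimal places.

Laspeyres price index uses base-period quantities as weights.
ΣP(2010)·Q(2009) = 63×36 + 2019×8 + 4769×5 + 213×12 = 2268 + 16152 + 23845 + 2556 = 44821
ΣP(2009)·Q(2009) = 68×36 + 1753×8 + 6782×5 + 304×12 = 2448 + 14024 + 33910 + 3648 = 54030
Index = 44821 / 54030 × 100 = 82.9558

82.96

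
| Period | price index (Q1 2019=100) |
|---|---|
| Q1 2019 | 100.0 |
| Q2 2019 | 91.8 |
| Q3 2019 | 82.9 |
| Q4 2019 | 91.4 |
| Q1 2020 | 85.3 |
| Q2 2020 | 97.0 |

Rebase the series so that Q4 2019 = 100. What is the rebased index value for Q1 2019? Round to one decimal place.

Rebased(Q1 2019) = 100.0 / 91.4 × 100 = 109.4092

109.4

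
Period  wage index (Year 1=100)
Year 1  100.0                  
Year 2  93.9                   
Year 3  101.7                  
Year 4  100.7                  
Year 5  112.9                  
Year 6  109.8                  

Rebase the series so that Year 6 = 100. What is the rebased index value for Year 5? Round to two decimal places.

Rebased(Year 5) = 112.9 / 109.8 × 100 = 102.8233

102.82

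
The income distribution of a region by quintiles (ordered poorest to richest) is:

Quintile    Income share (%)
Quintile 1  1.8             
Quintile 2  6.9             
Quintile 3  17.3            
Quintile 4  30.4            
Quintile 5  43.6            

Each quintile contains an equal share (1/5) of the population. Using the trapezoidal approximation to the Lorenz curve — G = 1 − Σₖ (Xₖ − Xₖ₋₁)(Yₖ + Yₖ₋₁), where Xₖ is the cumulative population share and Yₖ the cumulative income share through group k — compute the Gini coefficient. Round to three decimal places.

0.428

Cumulative income shares Yₖ: 0.0180, 0.0870, 0.2600, 0.5640, 1.0000
Σ (Xₖ−Xₖ₋₁)(Yₖ+Yₖ₋₁) = (1/5)(0.0180+0.0000) + (1/5)(0.0870+0.0180) + (1/5)(0.2600+0.0870) + (1/5)(0.5640+0.2600) + (1/5)(1.0000+0.5640)
  = 0.0036 + 0.0210 + 0.0694 + 0.1648 + 0.3128 = 0.5716
G = 1 − 0.5716 = 0.4284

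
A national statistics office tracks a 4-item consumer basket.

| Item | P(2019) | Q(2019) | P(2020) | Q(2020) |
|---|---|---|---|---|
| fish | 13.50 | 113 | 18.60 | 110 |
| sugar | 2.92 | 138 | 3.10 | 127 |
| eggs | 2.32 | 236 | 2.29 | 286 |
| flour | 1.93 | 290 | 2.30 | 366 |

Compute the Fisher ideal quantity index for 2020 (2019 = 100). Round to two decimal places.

105.80

Laspeyres component (base-period weights):
ΣP(2019)Q(2020) = 13.50×110 + 2.92×127 + 2.32×286 + 1.93×366 = 1485 + 370.84 + 663.52 + 706.38 = 3225.74
ΣP(2019)Q(2019) = 13.50×113 + 2.92×138 + 2.32×236 + 1.93×290 = 1525.5 + 402.96 + 547.52 + 559.7 = 3035.68
L = 3225.74 / 3035.68 × 100 = 106.2609
Paasche component (current-period weights):
ΣP(2020)Q(2020) = 18.60×110 + 3.10×127 + 2.29×286 + 2.30×366 = 2046 + 393.7 + 654.94 + 841.8 = 3936.44
ΣP(2020)Q(2019) = 18.60×113 + 3.10×138 + 2.29×236 + 2.30×290 = 2101.8 + 427.8 + 540.44 + 667 = 3737.04
P = 3936.44 / 3737.04 × 100 = 105.3358
Fisher = √(L × P) = √(106.2609 × 105.3358) = 105.7973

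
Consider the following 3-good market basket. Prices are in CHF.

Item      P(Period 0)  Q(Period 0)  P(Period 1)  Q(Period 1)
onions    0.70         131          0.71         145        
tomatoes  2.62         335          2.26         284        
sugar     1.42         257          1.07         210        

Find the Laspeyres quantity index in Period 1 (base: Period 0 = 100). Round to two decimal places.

Laspeyres quantity index uses base-period prices as weights.
ΣP(Period 0)·Q(Period 1) = 0.70×145 + 2.62×284 + 1.42×210 = 101.5 + 744.08 + 298.2 = 1143.78
ΣP(Period 0)·Q(Period 0) = 0.70×131 + 2.62×335 + 1.42×257 = 91.7 + 877.7 + 364.94 = 1334.34
Index = 1143.78 / 1334.34 × 100 = 85.7188

85.72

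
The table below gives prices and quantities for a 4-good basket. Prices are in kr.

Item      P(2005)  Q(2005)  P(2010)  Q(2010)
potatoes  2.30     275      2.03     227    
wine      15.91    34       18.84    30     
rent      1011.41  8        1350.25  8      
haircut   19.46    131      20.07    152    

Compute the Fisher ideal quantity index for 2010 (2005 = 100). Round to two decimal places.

101.84

Laspeyres component (base-period weights):
ΣP(2005)Q(2010) = 2.30×227 + 15.91×30 + 1011.41×8 + 19.46×152 = 522.1 + 477.3 + 8091.28 + 2957.92 = 12048.6
ΣP(2005)Q(2005) = 2.30×275 + 15.91×34 + 1011.41×8 + 19.46×131 = 632.5 + 540.94 + 8091.28 + 2549.26 = 11813.98
L = 12048.6 / 11813.98 × 100 = 101.9860
Paasche component (current-period weights):
ΣP(2010)Q(2010) = 2.03×227 + 18.84×30 + 1350.25×8 + 20.07×152 = 460.81 + 565.2 + 10802 + 3050.64 = 14878.65
ΣP(2010)Q(2005) = 2.03×275 + 18.84×34 + 1350.25×8 + 20.07×131 = 558.25 + 640.56 + 10802 + 2629.17 = 14629.98
P = 14878.65 / 14629.98 × 100 = 101.6997
Fisher = √(L × P) = √(101.9860 × 101.6997) = 101.8427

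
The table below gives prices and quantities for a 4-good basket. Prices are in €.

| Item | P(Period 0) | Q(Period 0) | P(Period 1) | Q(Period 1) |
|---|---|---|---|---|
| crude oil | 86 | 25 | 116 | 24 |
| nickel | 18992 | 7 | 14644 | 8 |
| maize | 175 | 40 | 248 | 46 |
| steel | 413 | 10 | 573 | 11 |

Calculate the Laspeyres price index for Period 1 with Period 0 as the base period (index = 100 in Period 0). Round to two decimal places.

82.79

Laspeyres price index uses base-period quantities as weights.
ΣP(Period 1)·Q(Period 0) = 116×25 + 14644×7 + 248×40 + 573×10 = 2900 + 102508 + 9920 + 5730 = 121058
ΣP(Period 0)·Q(Period 0) = 86×25 + 18992×7 + 175×40 + 413×10 = 2150 + 132944 + 7000 + 4130 = 146224
Index = 121058 / 146224 × 100 = 82.7894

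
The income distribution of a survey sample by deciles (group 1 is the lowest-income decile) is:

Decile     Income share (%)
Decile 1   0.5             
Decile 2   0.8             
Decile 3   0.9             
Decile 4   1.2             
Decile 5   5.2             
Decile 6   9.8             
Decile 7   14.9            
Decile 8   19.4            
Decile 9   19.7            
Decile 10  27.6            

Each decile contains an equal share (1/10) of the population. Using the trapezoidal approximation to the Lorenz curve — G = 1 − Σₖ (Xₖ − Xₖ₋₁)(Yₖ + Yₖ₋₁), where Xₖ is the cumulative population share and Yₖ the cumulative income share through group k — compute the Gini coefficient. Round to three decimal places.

0.514

Cumulative income shares Yₖ: 0.0050, 0.0130, 0.0220, 0.0340, 0.0860, 0.1840, 0.3330, 0.5270, 0.7240, 1.0000
Σ (Xₖ−Xₖ₋₁)(Yₖ+Yₖ₋₁) = (1/10)(0.0050+0.0000) + (1/10)(0.0130+0.0050) + (1/10)(0.0220+0.0130) + (1/10)(0.0340+0.0220) + (1/10)(0.0860+0.0340) + (1/10)(0.1840+0.0860) + (1/10)(0.3330+0.1840) + (1/10)(0.5270+0.3330) + (1/10)(0.7240+0.5270) + (1/10)(1.0000+0.7240)
  = 0.0005 + 0.0018 + 0.0035 + 0.0056 + 0.0120 + 0.0270 + 0.0517 + 0.0860 + 0.1251 + 0.1724 = 0.4856
G = 1 − 0.4856 = 0.5144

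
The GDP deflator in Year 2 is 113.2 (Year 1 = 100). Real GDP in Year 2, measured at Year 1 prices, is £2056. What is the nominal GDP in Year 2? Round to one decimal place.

2327.4

Nominal = Real × (Index/100) = 2056 × (113.2/100)
        = 2056 × 1.132 = 2327.3920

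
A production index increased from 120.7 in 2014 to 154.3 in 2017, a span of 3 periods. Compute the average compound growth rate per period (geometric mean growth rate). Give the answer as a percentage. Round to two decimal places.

Growth factor = (154.3/120.7)^(1/3) = (1.278376)^(1/3) = 1.085308
Growth rate = 1.085308 − 1 = 0.085308 = 8.5308%

8.53%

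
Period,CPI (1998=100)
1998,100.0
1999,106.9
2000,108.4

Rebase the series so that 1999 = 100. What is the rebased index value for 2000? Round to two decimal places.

101.40

Rebased(2000) = 108.4 / 106.9 × 100 = 101.4032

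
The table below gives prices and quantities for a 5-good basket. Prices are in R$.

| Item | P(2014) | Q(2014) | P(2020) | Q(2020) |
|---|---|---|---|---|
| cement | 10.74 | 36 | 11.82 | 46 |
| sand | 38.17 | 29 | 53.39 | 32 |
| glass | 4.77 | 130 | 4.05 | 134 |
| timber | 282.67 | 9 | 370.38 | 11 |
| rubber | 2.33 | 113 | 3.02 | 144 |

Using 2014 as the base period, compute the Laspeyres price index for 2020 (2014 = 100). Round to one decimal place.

Laspeyres price index uses base-period quantities as weights.
ΣP(2020)·Q(2014) = 11.82×36 + 53.39×29 + 4.05×130 + 370.38×9 + 3.02×113 = 425.52 + 1548.31 + 526.5 + 3333.42 + 341.26 = 6175.01
ΣP(2014)·Q(2014) = 10.74×36 + 38.17×29 + 4.77×130 + 282.67×9 + 2.33×113 = 386.64 + 1106.93 + 620.1 + 2544.03 + 263.29 = 4920.99
Index = 6175.01 / 4920.99 × 100 = 125.4831

125.5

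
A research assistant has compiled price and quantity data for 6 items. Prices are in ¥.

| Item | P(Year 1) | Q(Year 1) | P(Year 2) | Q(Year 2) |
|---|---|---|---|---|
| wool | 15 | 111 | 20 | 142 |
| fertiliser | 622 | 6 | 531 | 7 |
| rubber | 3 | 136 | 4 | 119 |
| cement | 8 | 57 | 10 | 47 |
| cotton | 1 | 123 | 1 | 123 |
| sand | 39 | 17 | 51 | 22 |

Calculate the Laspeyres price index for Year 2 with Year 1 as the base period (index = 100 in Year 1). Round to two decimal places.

106.57

Laspeyres price index uses base-period quantities as weights.
ΣP(Year 2)·Q(Year 1) = 20×111 + 531×6 + 4×136 + 10×57 + 1×123 + 51×17 = 2220 + 3186 + 544 + 570 + 123 + 867 = 7510
ΣP(Year 1)·Q(Year 1) = 15×111 + 622×6 + 3×136 + 8×57 + 1×123 + 39×17 = 1665 + 3732 + 408 + 456 + 123 + 663 = 7047
Index = 7510 / 7047 × 100 = 106.5702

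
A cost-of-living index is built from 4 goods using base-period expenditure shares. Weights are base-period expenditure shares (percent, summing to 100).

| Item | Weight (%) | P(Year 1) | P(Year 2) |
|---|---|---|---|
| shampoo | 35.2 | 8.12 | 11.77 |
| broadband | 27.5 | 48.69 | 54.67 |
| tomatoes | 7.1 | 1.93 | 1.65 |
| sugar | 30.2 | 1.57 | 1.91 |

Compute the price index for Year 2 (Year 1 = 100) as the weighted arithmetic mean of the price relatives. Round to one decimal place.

124.7

shampoo: 35.2 × (11.77/8.12) = 35.2 × 1.449507 = 51.0227
broadband: 27.5 × (54.67/48.69) = 27.5 × 1.122818 = 30.8775
tomatoes: 7.1 × (1.65/1.93) = 7.1 × 0.854922 = 6.0699
sugar: 30.2 × (1.91/1.57) = 30.2 × 1.216561 = 36.7401
Index = Σ wᵢ·(p₁ᵢ/p₀ᵢ) = 51.0227 + 30.8775 + 6.0699 + 36.7401 = 124.7102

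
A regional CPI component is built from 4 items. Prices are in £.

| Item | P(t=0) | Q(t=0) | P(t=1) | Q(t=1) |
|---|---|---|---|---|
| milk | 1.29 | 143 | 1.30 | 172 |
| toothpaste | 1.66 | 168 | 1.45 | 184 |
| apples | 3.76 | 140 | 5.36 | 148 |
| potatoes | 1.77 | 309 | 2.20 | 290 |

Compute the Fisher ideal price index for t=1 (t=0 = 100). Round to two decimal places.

Laspeyres component (base-period weights):
ΣP(t=1)Q(t=0) = 1.30×143 + 1.45×168 + 5.36×140 + 2.20×309 = 185.9 + 243.6 + 750.4 + 679.8 = 1859.7
ΣP(t=0)Q(t=0) = 1.29×143 + 1.66×168 + 3.76×140 + 1.77×309 = 184.47 + 278.88 + 526.4 + 546.93 = 1536.68
L = 1859.7 / 1536.68 × 100 = 121.0206
Paasche component (current-period weights):
ΣP(t=1)Q(t=1) = 1.30×172 + 1.45×184 + 5.36×148 + 2.20×290 = 223.6 + 266.8 + 793.28 + 638 = 1921.68
ΣP(t=0)Q(t=1) = 1.29×172 + 1.66×184 + 3.76×148 + 1.77×290 = 221.88 + 305.44 + 556.48 + 513.3 = 1597.1
P = 1921.68 / 1597.1 × 100 = 120.3231
Fisher = √(L × P) = √(121.0206 × 120.3231) = 120.6714

120.67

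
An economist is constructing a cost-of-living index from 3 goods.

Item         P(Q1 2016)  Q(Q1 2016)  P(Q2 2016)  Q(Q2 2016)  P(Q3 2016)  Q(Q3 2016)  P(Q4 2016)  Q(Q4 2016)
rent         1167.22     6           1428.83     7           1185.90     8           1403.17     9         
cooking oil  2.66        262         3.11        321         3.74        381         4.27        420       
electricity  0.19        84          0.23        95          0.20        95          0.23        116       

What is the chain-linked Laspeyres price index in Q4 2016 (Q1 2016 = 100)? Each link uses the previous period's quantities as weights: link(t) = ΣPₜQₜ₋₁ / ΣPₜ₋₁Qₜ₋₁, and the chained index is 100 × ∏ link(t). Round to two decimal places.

Link Q1 2016→Q2 2016:
ΣP(Q2 2016)Q(Q1 2016) = 1428.83×6 + 3.11×262 + 0.23×84 = 8572.98 + 814.82 + 19.32 = 9407.12
ΣP(Q1 2016)Q(Q1 2016) = 1167.22×6 + 2.66×262 + 0.19×84 = 7003.32 + 696.92 + 15.96 = 7716.2
link = 9407.12/7716.2 = 1.219139
Link Q2 2016→Q3 2016:
ΣP(Q3 2016)Q(Q2 2016) = 1185.90×7 + 3.74×321 + 0.20×95 = 8301.3 + 1200.54 + 19 = 9520.84
ΣP(Q2 2016)Q(Q2 2016) = 1428.83×7 + 3.11×321 + 0.23×95 = 10001.81 + 998.31 + 21.85 = 11021.97
link = 9520.84/11021.97 = 0.863806
Link Q3 2016→Q4 2016:
ΣP(Q4 2016)Q(Q3 2016) = 1403.17×8 + 4.27×381 + 0.23×95 = 11225.36 + 1626.87 + 21.85 = 12874.08
ΣP(Q3 2016)Q(Q3 2016) = 1185.90×8 + 3.74×381 + 0.20×95 = 9487.2 + 1424.94 + 19 = 10931.14
link = 12874.08/10931.14 = 1.177744
Chained index = 100 × 1.219139 × 0.863806 × 1.177744 = 124.0281

124.03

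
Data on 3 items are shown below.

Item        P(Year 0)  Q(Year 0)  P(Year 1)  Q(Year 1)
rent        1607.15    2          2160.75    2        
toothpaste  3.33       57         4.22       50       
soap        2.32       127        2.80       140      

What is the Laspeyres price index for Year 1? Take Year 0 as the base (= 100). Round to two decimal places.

Laspeyres price index uses base-period quantities as weights.
ΣP(Year 1)·Q(Year 0) = 2160.75×2 + 4.22×57 + 2.80×127 = 4321.5 + 240.54 + 355.6 = 4917.64
ΣP(Year 0)·Q(Year 0) = 1607.15×2 + 3.33×57 + 2.32×127 = 3214.3 + 189.81 + 294.64 = 3698.75
Index = 4917.64 / 3698.75 × 100 = 132.9541

132.95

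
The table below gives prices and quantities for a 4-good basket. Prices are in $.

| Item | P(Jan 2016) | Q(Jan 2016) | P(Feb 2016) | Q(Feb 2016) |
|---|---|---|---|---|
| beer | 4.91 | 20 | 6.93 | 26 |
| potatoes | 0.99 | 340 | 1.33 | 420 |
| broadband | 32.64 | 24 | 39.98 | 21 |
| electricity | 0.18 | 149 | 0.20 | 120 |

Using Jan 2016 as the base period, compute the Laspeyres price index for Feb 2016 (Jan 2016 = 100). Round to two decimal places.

Laspeyres price index uses base-period quantities as weights.
ΣP(Feb 2016)·Q(Jan 2016) = 6.93×20 + 1.33×340 + 39.98×24 + 0.20×149 = 138.6 + 452.2 + 959.52 + 29.8 = 1580.12
ΣP(Jan 2016)·Q(Jan 2016) = 4.91×20 + 0.99×340 + 32.64×24 + 0.18×149 = 98.2 + 336.6 + 783.36 + 26.82 = 1244.98
Index = 1580.12 / 1244.98 × 100 = 126.9193

126.92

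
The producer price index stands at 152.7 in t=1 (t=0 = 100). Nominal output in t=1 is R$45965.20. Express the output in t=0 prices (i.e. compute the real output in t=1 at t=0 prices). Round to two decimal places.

30101.64

Real = Nominal ÷ (Index/100) = 45965.20 ÷ (152.7/100)
     = 45965.20 ÷ 1.527 = 30101.6372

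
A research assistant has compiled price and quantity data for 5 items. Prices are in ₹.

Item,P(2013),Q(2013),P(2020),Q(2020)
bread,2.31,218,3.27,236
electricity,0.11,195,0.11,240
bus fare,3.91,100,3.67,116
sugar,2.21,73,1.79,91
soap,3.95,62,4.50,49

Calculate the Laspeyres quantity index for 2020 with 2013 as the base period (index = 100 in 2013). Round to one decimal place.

107.4

Laspeyres quantity index uses base-period prices as weights.
ΣP(2013)·Q(2020) = 2.31×236 + 0.11×240 + 3.91×116 + 2.21×91 + 3.95×49 = 545.16 + 26.4 + 453.56 + 201.11 + 193.55 = 1419.78
ΣP(2013)·Q(2013) = 2.31×218 + 0.11×195 + 3.91×100 + 2.21×73 + 3.95×62 = 503.58 + 21.45 + 391 + 161.33 + 244.9 = 1322.26
Index = 1419.78 / 1322.26 × 100 = 107.3753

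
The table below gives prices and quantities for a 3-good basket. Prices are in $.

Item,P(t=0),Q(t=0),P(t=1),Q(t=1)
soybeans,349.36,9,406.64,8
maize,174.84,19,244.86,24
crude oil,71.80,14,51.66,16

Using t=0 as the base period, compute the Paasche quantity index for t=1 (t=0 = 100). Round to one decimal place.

Paasche quantity index uses current-period prices as weights.
ΣP(t=1)·Q(t=1) = 406.64×8 + 244.86×24 + 51.66×16 = 3253.12 + 5876.64 + 826.56 = 9956.32
ΣP(t=1)·Q(t=0) = 406.64×9 + 244.86×19 + 51.66×14 = 3659.76 + 4652.34 + 723.24 = 9035.34
Index = 9956.32 / 9035.34 × 100 = 110.1931

110.2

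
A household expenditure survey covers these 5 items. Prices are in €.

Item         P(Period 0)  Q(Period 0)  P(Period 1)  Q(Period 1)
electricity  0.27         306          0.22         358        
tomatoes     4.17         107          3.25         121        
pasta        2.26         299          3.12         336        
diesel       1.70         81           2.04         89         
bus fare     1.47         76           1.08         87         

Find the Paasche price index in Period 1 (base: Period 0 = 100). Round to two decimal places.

109.52

Paasche price index uses current-period quantities as weights.
ΣP(Period 1)·Q(Period 1) = 0.22×358 + 3.25×121 + 3.12×336 + 2.04×89 + 1.08×87 = 78.76 + 393.25 + 1048.32 + 181.56 + 93.96 = 1795.85
ΣP(Period 0)·Q(Period 1) = 0.27×358 + 4.17×121 + 2.26×336 + 1.70×89 + 1.47×87 = 96.66 + 504.57 + 759.36 + 151.3 + 127.89 = 1639.78
Index = 1795.85 / 1639.78 × 100 = 109.5177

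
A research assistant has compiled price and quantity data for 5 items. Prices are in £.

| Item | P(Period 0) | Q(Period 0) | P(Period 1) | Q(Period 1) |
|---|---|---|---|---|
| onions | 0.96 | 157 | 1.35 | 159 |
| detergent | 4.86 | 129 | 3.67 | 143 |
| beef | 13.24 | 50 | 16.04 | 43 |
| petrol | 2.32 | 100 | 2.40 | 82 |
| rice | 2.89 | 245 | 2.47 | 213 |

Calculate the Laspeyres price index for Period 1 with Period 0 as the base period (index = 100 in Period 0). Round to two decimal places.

Laspeyres price index uses base-period quantities as weights.
ΣP(Period 1)·Q(Period 0) = 1.35×157 + 3.67×129 + 16.04×50 + 2.40×100 + 2.47×245 = 211.95 + 473.43 + 802 + 240 + 605.15 = 2332.53
ΣP(Period 0)·Q(Period 0) = 0.96×157 + 4.86×129 + 13.24×50 + 2.32×100 + 2.89×245 = 150.72 + 626.94 + 662 + 232 + 708.05 = 2379.71
Index = 2332.53 / 2379.71 × 100 = 98.0174

98.02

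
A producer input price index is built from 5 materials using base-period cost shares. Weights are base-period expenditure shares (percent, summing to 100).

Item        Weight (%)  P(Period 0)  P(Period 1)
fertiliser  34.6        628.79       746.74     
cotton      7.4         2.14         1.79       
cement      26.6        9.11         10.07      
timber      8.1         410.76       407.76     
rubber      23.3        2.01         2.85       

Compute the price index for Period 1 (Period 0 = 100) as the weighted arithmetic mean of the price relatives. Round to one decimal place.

fertiliser: 34.6 × (746.74/628.79) = 34.6 × 1.187582 = 41.0904
cotton: 7.4 × (1.79/2.14) = 7.4 × 0.836449 = 6.1897
cement: 26.6 × (10.07/9.11) = 26.6 × 1.105379 = 29.4031
timber: 8.1 × (407.76/410.76) = 8.1 × 0.992696 = 8.0408
rubber: 23.3 × (2.85/2.01) = 23.3 × 1.417910 = 33.0373
Index = Σ wᵢ·(p₁ᵢ/p₀ᵢ) = 41.0904 + 6.1897 + 29.4031 + 8.0408 + 33.0373 = 117.7613

117.8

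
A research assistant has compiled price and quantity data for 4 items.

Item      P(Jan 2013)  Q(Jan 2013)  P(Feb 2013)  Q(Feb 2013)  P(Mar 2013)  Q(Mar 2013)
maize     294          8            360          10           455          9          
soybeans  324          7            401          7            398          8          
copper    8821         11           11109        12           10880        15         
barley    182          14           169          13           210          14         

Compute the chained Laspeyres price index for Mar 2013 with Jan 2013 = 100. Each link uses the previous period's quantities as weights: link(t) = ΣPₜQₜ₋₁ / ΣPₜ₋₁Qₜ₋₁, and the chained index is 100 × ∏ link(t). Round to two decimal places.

Link Jan 2013→Feb 2013:
ΣP(Feb 2013)Q(Jan 2013) = 360×8 + 401×7 + 11109×11 + 169×14 = 2880 + 2807 + 122199 + 2366 = 130252
ΣP(Jan 2013)Q(Jan 2013) = 294×8 + 324×7 + 8821×11 + 182×14 = 2352 + 2268 + 97031 + 2548 = 104199
link = 130252/104199 = 1.250031
Link Feb 2013→Mar 2013:
ΣP(Mar 2013)Q(Feb 2013) = 455×10 + 398×7 + 10880×12 + 210×13 = 4550 + 2786 + 130560 + 2730 = 140626
ΣP(Feb 2013)Q(Feb 2013) = 360×10 + 401×7 + 11109×12 + 169×13 = 3600 + 2807 + 133308 + 2197 = 141912
link = 140626/141912 = 0.990938
Chained index = 100 × 1.250031 × 0.990938 = 123.8703

123.87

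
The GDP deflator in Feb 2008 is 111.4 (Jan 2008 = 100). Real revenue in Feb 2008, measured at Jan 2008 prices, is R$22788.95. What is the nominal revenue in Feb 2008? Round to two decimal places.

25386.89

Nominal = Real × (Index/100) = 22788.95 × (111.4/100)
        = 22788.95 × 1.114 = 25386.8903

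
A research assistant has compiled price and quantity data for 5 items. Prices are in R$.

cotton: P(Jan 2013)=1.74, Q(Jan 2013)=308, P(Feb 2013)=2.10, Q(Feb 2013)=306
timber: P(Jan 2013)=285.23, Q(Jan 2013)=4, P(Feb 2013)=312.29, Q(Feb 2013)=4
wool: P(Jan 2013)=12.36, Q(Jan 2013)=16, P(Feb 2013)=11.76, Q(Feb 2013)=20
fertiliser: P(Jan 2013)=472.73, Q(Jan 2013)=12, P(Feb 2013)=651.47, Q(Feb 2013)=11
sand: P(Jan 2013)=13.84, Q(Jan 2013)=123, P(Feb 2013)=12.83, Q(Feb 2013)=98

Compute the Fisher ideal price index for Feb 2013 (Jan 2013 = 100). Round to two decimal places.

124.29

Laspeyres component (base-period weights):
ΣP(Feb 2013)Q(Jan 2013) = 2.10×308 + 312.29×4 + 11.76×16 + 651.47×12 + 12.83×123 = 646.8 + 1249.16 + 188.16 + 7817.64 + 1578.09 = 11479.85
ΣP(Jan 2013)Q(Jan 2013) = 1.74×308 + 285.23×4 + 12.36×16 + 472.73×12 + 13.84×123 = 535.92 + 1140.92 + 197.76 + 5672.76 + 1702.32 = 9249.68
L = 11479.85 / 9249.68 × 100 = 124.1108
Paasche component (current-period weights):
ΣP(Feb 2013)Q(Feb 2013) = 2.10×306 + 312.29×4 + 11.76×20 + 651.47×11 + 12.83×98 = 642.6 + 1249.16 + 235.2 + 7166.17 + 1257.34 = 10550.47
ΣP(Jan 2013)Q(Feb 2013) = 1.74×306 + 285.23×4 + 12.36×20 + 472.73×11 + 13.84×98 = 532.44 + 1140.92 + 247.2 + 5200.03 + 1356.32 = 8476.91
P = 10550.47 / 8476.91 × 100 = 124.4613
Fisher = √(L × P) = √(124.1108 × 124.4613) = 124.2859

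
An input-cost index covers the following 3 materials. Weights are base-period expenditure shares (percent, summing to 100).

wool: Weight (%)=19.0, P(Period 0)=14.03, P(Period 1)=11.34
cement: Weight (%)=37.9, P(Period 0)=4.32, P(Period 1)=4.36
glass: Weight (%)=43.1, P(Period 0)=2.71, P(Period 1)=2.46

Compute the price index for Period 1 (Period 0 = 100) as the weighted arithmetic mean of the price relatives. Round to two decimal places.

wool: 19.0 × (11.34/14.03) = 19.0 × 0.808268 = 15.3571
cement: 37.9 × (4.36/4.32) = 37.9 × 1.009259 = 38.2509
glass: 43.1 × (2.46/2.71) = 43.1 × 0.907749 = 39.1240
Index = Σ wᵢ·(p₁ᵢ/p₀ᵢ) = 15.3571 + 38.2509 + 39.1240 = 92.7320

92.73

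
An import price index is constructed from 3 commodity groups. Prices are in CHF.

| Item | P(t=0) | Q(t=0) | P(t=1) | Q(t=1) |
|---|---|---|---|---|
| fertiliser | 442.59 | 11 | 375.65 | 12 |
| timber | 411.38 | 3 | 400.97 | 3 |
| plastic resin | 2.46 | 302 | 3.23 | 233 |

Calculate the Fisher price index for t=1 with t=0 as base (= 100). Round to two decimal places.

91.49

Laspeyres component (base-period weights):
ΣP(t=1)Q(t=0) = 375.65×11 + 400.97×3 + 3.23×302 = 4132.15 + 1202.91 + 975.46 = 6310.52
ΣP(t=0)Q(t=0) = 442.59×11 + 411.38×3 + 2.46×302 = 4868.49 + 1234.14 + 742.92 = 6845.55
L = 6310.52 / 6845.55 × 100 = 92.1843
Paasche component (current-period weights):
ΣP(t=1)Q(t=1) = 375.65×12 + 400.97×3 + 3.23×233 = 4507.8 + 1202.91 + 752.59 = 6463.3
ΣP(t=0)Q(t=1) = 442.59×12 + 411.38×3 + 2.46×233 = 5311.08 + 1234.14 + 573.18 = 7118.4
P = 6463.3 / 7118.4 × 100 = 90.7971
Fisher = √(L × P) = √(92.1843 × 90.7971) = 91.4880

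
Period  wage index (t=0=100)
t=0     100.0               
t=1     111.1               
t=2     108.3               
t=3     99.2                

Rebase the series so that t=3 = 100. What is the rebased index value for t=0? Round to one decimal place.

Rebased(t=0) = 100.0 / 99.2 × 100 = 100.8065

100.8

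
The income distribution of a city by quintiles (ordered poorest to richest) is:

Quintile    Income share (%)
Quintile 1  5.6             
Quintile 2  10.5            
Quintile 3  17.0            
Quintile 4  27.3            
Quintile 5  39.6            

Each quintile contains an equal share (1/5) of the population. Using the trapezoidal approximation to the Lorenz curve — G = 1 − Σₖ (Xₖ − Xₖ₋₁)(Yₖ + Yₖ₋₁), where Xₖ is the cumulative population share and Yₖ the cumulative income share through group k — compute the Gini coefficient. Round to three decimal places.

Cumulative income shares Yₖ: 0.0560, 0.1610, 0.3310, 0.6040, 1.0000
Σ (Xₖ−Xₖ₋₁)(Yₖ+Yₖ₋₁) = (1/5)(0.0560+0.0000) + (1/5)(0.1610+0.0560) + (1/5)(0.3310+0.1610) + (1/5)(0.6040+0.3310) + (1/5)(1.0000+0.6040)
  = 0.0112 + 0.0434 + 0.0984 + 0.1870 + 0.3208 = 0.6608
G = 1 − 0.6608 = 0.3392

0.339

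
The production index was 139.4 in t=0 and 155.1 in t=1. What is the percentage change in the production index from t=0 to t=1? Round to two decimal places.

Change = (155.1 − 139.4) / 139.4 × 100
       = 15.7 / 139.4 × 100 = 11.2626%

11.26%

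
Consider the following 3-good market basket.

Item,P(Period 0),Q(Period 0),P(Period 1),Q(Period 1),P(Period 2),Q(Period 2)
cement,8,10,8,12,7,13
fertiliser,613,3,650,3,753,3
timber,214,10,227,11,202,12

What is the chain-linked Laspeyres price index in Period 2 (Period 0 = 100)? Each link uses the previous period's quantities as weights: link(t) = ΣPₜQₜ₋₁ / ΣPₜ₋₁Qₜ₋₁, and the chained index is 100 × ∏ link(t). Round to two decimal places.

Link Period 0→Period 1:
ΣP(Period 1)Q(Period 0) = 8×10 + 650×3 + 227×10 = 80 + 1950 + 2270 = 4300
ΣP(Period 0)Q(Period 0) = 8×10 + 613×3 + 214×10 = 80 + 1839 + 2140 = 4059
link = 4300/4059 = 1.059374
Link Period 1→Period 2:
ΣP(Period 2)Q(Period 1) = 7×12 + 753×3 + 202×11 = 84 + 2259 + 2222 = 4565
ΣP(Period 1)Q(Period 1) = 8×12 + 650×3 + 227×11 = 96 + 1950 + 2497 = 4543
link = 4565/4543 = 1.004843
Chained index = 100 × 1.059374 × 1.004843 = 106.4504

106.45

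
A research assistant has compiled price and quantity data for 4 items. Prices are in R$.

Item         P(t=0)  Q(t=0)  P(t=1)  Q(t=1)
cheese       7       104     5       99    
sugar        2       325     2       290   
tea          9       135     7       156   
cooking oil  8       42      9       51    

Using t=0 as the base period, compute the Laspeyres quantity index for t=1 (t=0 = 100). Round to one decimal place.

105.3

Laspeyres quantity index uses base-period prices as weights.
ΣP(t=0)·Q(t=1) = 7×99 + 2×290 + 9×156 + 8×51 = 693 + 580 + 1404 + 408 = 3085
ΣP(t=0)·Q(t=0) = 7×104 + 2×325 + 9×135 + 8×42 = 728 + 650 + 1215 + 336 = 2929
Index = 3085 / 2929 × 100 = 105.3260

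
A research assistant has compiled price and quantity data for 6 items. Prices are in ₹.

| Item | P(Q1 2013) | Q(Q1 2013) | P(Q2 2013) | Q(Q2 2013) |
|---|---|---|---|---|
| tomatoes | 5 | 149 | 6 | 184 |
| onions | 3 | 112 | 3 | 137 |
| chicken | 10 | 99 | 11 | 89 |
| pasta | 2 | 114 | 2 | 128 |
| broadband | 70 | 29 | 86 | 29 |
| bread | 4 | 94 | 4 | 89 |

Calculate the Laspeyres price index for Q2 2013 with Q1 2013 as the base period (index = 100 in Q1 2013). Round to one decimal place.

115.1

Laspeyres price index uses base-period quantities as weights.
ΣP(Q2 2013)·Q(Q1 2013) = 6×149 + 3×112 + 11×99 + 2×114 + 86×29 + 4×94 = 894 + 336 + 1089 + 228 + 2494 + 376 = 5417
ΣP(Q1 2013)·Q(Q1 2013) = 5×149 + 3×112 + 10×99 + 2×114 + 70×29 + 4×94 = 745 + 336 + 990 + 228 + 2030 + 376 = 4705
Index = 5417 / 4705 × 100 = 115.1328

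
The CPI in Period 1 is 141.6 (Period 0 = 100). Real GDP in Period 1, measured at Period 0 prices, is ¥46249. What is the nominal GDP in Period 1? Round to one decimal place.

Nominal = Real × (Index/100) = 46249 × (141.6/100)
        = 46249 × 1.416 = 65488.5840

65488.6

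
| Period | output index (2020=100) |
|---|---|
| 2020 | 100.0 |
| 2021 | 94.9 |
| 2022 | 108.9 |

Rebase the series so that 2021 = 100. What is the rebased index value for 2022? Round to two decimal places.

114.75

Rebased(2022) = 108.9 / 94.9 × 100 = 114.7524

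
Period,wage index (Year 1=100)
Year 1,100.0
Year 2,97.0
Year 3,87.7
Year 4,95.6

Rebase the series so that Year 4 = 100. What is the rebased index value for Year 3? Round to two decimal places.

91.74

Rebased(Year 3) = 87.7 / 95.6 × 100 = 91.7364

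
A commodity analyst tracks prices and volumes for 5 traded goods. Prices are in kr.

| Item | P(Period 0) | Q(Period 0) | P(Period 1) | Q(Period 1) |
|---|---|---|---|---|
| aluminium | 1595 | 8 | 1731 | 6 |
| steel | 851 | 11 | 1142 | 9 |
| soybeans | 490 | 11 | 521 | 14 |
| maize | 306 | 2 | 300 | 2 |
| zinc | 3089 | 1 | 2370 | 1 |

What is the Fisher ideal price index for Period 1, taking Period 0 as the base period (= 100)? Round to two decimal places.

111.89

Laspeyres component (base-period weights):
ΣP(Period 1)Q(Period 0) = 1731×8 + 1142×11 + 521×11 + 300×2 + 2370×1 = 13848 + 12562 + 5731 + 600 + 2370 = 35111
ΣP(Period 0)Q(Period 0) = 1595×8 + 851×11 + 490×11 + 306×2 + 3089×1 = 12760 + 9361 + 5390 + 612 + 3089 = 31212
L = 35111 / 31212 × 100 = 112.4920
Paasche component (current-period weights):
ΣP(Period 1)Q(Period 1) = 1731×6 + 1142×9 + 521×14 + 300×2 + 2370×1 = 10386 + 10278 + 7294 + 600 + 2370 = 30928
ΣP(Period 0)Q(Period 1) = 1595×6 + 851×9 + 490×14 + 306×2 + 3089×1 = 9570 + 7659 + 6860 + 612 + 3089 = 27790
P = 30928 / 27790 × 100 = 111.2918
Fisher = √(L × P) = √(112.4920 × 111.2918) = 111.8903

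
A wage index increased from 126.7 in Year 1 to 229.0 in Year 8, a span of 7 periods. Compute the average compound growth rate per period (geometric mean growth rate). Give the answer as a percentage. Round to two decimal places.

Growth factor = (229.0/126.7)^(1/7) = (1.807419)^(1/7) = 1.088235
Growth rate = 1.088235 − 1 = 0.088235 = 8.8235%

8.82%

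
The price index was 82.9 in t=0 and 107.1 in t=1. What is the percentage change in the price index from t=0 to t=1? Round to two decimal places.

Change = (107.1 − 82.9) / 82.9 × 100
       = 24.2 / 82.9 × 100 = 29.1918%

29.19%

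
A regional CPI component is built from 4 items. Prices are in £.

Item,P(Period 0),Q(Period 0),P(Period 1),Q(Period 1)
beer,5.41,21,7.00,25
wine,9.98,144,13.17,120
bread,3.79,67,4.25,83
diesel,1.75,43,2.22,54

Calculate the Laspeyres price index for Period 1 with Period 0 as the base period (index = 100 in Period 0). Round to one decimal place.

128.9

Laspeyres price index uses base-period quantities as weights.
ΣP(Period 1)·Q(Period 0) = 7.00×21 + 13.17×144 + 4.25×67 + 2.22×43 = 147 + 1896.48 + 284.75 + 95.46 = 2423.69
ΣP(Period 0)·Q(Period 0) = 5.41×21 + 9.98×144 + 3.79×67 + 1.75×43 = 113.61 + 1437.12 + 253.93 + 75.25 = 1879.91
Index = 2423.69 / 1879.91 × 100 = 128.9259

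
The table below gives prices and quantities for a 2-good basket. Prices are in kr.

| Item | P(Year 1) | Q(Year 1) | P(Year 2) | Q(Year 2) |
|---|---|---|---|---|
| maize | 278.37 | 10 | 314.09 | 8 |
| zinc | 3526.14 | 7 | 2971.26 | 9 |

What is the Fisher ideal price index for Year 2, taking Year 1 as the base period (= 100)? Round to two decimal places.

86.65

Laspeyres component (base-period weights):
ΣP(Year 2)Q(Year 1) = 314.09×10 + 2971.26×7 = 3140.9 + 20798.82 = 23939.72
ΣP(Year 1)Q(Year 1) = 278.37×10 + 3526.14×7 = 2783.7 + 24682.98 = 27466.68
L = 23939.72 / 27466.68 × 100 = 87.1591
Paasche component (current-period weights):
ΣP(Year 2)Q(Year 2) = 314.09×8 + 2971.26×9 = 2512.72 + 26741.34 = 29254.06
ΣP(Year 1)Q(Year 2) = 278.37×8 + 3526.14×9 = 2226.96 + 31735.26 = 33962.22
P = 29254.06 / 33962.22 × 100 = 86.1371
Fisher = √(L × P) = √(87.1591 × 86.1371) = 86.6466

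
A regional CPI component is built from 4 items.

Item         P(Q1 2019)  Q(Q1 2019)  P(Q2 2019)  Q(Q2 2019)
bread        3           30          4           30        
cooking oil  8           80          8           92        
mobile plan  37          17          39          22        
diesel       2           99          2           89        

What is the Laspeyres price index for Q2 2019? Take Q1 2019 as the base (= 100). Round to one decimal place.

Laspeyres price index uses base-period quantities as weights.
ΣP(Q2 2019)·Q(Q1 2019) = 4×30 + 8×80 + 39×17 + 2×99 = 120 + 640 + 663 + 198 = 1621
ΣP(Q1 2019)·Q(Q1 2019) = 3×30 + 8×80 + 37×17 + 2×99 = 90 + 640 + 629 + 198 = 1557
Index = 1621 / 1557 × 100 = 104.1105

104.1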